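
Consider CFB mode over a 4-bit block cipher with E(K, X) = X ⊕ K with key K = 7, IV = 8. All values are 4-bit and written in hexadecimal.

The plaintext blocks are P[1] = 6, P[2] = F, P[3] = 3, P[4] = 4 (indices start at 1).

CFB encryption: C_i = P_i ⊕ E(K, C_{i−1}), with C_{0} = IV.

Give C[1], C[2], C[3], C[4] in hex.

C[1]: E(K, 8) = F; 6 ⊕ F = 9.
C[2]: E(K, 9) = E; F ⊕ E = 1.
C[3]: E(K, 1) = 6; 3 ⊕ 6 = 5.
C[4]: E(K, 5) = 2; 4 ⊕ 2 = 6.

C[1] = 9, C[2] = 1, C[3] = 5, C[4] = 6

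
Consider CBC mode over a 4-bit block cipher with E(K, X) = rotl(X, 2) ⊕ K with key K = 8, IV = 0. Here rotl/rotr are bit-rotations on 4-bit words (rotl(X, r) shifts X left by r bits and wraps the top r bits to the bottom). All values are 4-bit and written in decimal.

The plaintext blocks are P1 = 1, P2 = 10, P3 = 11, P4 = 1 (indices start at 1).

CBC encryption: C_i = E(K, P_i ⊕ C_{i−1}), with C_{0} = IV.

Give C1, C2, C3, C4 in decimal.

C1 = 12, C2 = 1, C3 = 2, C4 = 4

C1: P1 ⊕ 0 = 1; E(K, 1) = 12.
C2: P2 ⊕ 12 = 6; E(K, 6) = 1.
C3: P3 ⊕ 1 = 10; E(K, 10) = 2.
C4: P4 ⊕ 2 = 3; E(K, 3) = 4.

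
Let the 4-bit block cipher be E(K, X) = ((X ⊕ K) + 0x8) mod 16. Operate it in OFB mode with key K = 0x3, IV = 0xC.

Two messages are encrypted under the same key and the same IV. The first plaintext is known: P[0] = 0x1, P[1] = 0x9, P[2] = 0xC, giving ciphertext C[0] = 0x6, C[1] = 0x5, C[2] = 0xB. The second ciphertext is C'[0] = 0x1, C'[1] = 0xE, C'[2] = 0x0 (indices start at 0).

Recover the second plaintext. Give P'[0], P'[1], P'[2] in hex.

In OFB with a reused IV, both messages share the same keystream S_i, so C_i ⊕ C'_i = P_i ⊕ P'_i and thus P'_i = P_i ⊕ C_i ⊕ C'_i.
P'[0]: 0x1 ⊕ 0x6 ⊕ 0x1 = 0x6.
P'[1]: 0x9 ⊕ 0x5 ⊕ 0xE = 0x2.
P'[2]: 0xC ⊕ 0xB ⊕ 0x0 = 0x7.

P'[0] = 0x6, P'[1] = 0x2, P'[2] = 0x7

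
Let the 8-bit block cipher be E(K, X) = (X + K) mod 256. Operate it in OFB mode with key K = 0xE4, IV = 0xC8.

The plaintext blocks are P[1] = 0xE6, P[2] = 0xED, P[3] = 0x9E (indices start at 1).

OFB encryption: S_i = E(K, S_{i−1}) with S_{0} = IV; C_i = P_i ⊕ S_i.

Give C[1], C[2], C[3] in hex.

C[1]: S = E(K, 0xC8) = 0xAC; 0xE6 ⊕ 0xAC = 0x4A.
C[2]: S = E(K, 0xAC) = 0x90; 0xED ⊕ 0x90 = 0x7D.
C[3]: S = E(K, 0x90) = 0x74; 0x9E ⊕ 0x74 = 0xEA.

C[1] = 0x4A, C[2] = 0x7D, C[3] = 0xEA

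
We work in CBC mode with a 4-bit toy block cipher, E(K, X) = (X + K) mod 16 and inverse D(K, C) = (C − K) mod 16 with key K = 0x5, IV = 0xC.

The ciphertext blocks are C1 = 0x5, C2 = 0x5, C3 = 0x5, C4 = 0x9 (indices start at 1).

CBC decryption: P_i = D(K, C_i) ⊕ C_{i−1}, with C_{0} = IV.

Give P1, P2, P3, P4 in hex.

P1: D(K, 0x5) = 0x0; 0x0 ⊕ 0xC = 0xC.
P2: D(K, 0x5) = 0x0; 0x0 ⊕ 0x5 = 0x5.
P3: D(K, 0x5) = 0x0; 0x0 ⊕ 0x5 = 0x5.
P4: D(K, 0x9) = 0x4; 0x4 ⊕ 0x5 = 0x1.

P1 = 0xC, P2 = 0x5, P3 = 0x5, P4 = 0x1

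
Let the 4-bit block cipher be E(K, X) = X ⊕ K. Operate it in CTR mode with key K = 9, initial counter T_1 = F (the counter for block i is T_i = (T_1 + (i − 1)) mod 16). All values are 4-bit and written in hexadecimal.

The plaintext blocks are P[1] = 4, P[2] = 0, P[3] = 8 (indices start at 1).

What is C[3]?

CTR encryption: S_i = E(K, T_i) where T_i is the counter for block i; C_i = P_i ⊕ S_i.
C[1]: T = F, S = E(K, T) = 6; 4 ⊕ 6 = 2.
C[2]: T = 0, S = E(K, T) = 9; 0 ⊕ 9 = 9.
C[3]: T = 1, S = E(K, T) = 8; 8 ⊕ 8 = 0.

C[3] = 0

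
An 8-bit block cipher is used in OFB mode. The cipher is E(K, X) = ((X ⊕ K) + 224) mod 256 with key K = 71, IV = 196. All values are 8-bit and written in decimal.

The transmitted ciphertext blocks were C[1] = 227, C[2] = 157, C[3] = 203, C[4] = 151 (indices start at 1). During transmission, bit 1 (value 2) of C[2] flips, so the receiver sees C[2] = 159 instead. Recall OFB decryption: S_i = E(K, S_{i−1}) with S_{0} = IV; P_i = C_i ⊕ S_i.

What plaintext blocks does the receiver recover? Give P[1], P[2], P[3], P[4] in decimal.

Only C[2] changed, to 159. In OFB, a change in C_i flips the same bit in P_i only; the keystream is unaffected. Decrypting the received ciphertext:
P[1]: S = E(K, 196) = 99; 227 ⊕ 99 = 128.
P[2]: S = E(K, 99) = 4; 159 ⊕ 4 = 155.
P[3]: S = E(K, 4) = 35; 203 ⊕ 35 = 232.
P[4]: S = E(K, 35) = 68; 151 ⊕ 68 = 211.
Blocks that differ from the original plaintext: P[2].

P[1] = 128, P[2] = 155, P[3] = 232, P[4] = 211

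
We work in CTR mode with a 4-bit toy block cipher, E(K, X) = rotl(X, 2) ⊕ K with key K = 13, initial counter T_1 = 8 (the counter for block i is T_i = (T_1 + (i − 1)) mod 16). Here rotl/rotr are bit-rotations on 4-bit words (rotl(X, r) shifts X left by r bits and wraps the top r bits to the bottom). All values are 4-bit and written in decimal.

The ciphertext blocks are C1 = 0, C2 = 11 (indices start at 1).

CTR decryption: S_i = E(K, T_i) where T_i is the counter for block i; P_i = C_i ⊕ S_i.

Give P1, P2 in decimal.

P1: T = 8, S = E(K, T) = 15; 0 ⊕ 15 = 15.
P2: T = 9, S = E(K, T) = 11; 11 ⊕ 11 = 0.

P1 = 15, P2 = 0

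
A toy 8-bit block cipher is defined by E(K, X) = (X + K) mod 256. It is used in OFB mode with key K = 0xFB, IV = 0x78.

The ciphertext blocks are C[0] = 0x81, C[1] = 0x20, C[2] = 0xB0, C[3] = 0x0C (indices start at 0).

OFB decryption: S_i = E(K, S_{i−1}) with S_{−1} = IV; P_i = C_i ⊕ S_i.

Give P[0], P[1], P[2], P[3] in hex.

P[0] = 0xF2, P[1] = 0x4E, P[2] = 0xD9, P[3] = 0x68

P[0]: S = E(K, 0x78) = 0x73; 0x81 ⊕ 0x73 = 0xF2.
P[1]: S = E(K, 0x73) = 0x6E; 0x20 ⊕ 0x6E = 0x4E.
P[2]: S = E(K, 0x6E) = 0x69; 0xB0 ⊕ 0x69 = 0xD9.
P[3]: S = E(K, 0x69) = 0x64; 0x0C ⊕ 0x64 = 0x68.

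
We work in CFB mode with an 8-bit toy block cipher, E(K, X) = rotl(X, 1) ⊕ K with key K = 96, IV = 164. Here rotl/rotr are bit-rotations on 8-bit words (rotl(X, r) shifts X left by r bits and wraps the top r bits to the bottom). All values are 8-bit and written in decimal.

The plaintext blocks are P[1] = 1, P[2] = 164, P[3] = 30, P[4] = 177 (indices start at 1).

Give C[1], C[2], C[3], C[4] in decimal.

C[1] = 40, C[2] = 148, C[3] = 87, C[4] = 127

CFB encryption: C_i = P_i ⊕ E(K, C_{i−1}), with C_{0} = IV.
C[1]: E(K, 164) = 41; 1 ⊕ 41 = 40.
C[2]: E(K, 40) = 48; 164 ⊕ 48 = 148.
C[3]: E(K, 148) = 73; 30 ⊕ 73 = 87.
C[4]: E(K, 87) = 206; 177 ⊕ 206 = 127.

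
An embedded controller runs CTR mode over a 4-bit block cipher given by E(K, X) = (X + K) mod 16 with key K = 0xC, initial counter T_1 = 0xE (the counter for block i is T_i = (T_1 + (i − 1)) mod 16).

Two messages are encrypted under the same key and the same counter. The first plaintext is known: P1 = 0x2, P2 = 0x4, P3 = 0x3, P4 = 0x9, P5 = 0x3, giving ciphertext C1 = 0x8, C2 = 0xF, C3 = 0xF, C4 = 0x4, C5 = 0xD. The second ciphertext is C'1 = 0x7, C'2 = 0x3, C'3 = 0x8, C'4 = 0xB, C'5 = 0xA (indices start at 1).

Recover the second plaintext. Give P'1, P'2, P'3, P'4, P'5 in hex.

In CTR with a reused counter, both messages share the same keystream S_i, so C_i ⊕ C'_i = P_i ⊕ P'_i and thus P'_i = P_i ⊕ C_i ⊕ C'_i.
P'1: 0x2 ⊕ 0x8 ⊕ 0x7 = 0xD.
P'2: 0x4 ⊕ 0xF ⊕ 0x3 = 0x8.
P'3: 0x3 ⊕ 0xF ⊕ 0x8 = 0x4.
P'4: 0x9 ⊕ 0x4 ⊕ 0xB = 0x6.
P'5: 0x3 ⊕ 0xD ⊕ 0xA = 0x4.

P'1 = 0xD, P'2 = 0x8, P'3 = 0x4, P'4 = 0x6, P'5 = 0x4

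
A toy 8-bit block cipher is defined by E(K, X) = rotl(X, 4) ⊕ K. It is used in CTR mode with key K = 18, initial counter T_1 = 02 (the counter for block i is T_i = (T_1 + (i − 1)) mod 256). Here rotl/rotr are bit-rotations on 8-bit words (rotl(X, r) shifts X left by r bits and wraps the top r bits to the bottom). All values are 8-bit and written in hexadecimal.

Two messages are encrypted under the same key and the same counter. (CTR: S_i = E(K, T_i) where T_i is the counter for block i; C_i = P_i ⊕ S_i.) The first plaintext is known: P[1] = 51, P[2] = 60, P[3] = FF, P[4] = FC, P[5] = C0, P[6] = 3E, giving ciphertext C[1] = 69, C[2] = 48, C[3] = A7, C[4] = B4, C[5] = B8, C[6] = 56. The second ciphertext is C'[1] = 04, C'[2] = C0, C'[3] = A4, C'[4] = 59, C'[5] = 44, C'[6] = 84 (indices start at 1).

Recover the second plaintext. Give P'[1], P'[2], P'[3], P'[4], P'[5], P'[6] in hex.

In CTR with a reused counter, both messages share the same keystream S_i, so C_i ⊕ C'_i = P_i ⊕ P'_i and thus P'_i = P_i ⊕ C_i ⊕ C'_i.
P'[1]: 51 ⊕ 69 ⊕ 04 = 3C.
P'[2]: 60 ⊕ 48 ⊕ C0 = E8.
P'[3]: FF ⊕ A7 ⊕ A4 = FC.
P'[4]: FC ⊕ B4 ⊕ 59 = 11.
P'[5]: C0 ⊕ B8 ⊕ 44 = 3C.
P'[6]: 3E ⊕ 56 ⊕ 84 = EC.

P'[1] = 3C, P'[2] = E8, P'[3] = FC, P'[4] = 11, P'[5] = 3C, P'[6] = EC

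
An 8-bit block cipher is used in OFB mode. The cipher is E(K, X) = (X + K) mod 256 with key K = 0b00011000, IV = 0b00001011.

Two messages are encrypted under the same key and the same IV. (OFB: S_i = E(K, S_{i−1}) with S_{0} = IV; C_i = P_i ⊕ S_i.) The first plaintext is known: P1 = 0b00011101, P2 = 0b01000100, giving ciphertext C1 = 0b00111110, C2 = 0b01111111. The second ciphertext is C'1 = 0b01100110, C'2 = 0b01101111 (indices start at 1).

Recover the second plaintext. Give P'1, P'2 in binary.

In OFB with a reused IV, both messages share the same keystream S_i, so C_i ⊕ C'_i = P_i ⊕ P'_i and thus P'_i = P_i ⊕ C_i ⊕ C'_i.
P'1: 0b00011101 ⊕ 0b00111110 ⊕ 0b01100110 = 0b01000101.
P'2: 0b01000100 ⊕ 0b01111111 ⊕ 0b01101111 = 0b01010100.

P'1 = 0b01000101, P'2 = 0b01010100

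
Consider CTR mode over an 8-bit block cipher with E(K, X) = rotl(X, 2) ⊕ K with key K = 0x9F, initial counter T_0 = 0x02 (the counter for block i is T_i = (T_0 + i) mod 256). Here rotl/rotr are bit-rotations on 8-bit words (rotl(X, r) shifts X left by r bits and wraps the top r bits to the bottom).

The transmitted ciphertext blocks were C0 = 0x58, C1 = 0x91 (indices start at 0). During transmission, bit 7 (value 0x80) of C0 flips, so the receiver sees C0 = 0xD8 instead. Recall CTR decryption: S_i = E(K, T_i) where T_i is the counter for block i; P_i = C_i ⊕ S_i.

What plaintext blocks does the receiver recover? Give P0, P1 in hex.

Only C0 changed, to 0xD8. In CTR, a change in C_i flips the same bit in P_i only; the keystream is unaffected. Decrypting the received ciphertext:
P0: T = 0x02, S = E(K, T) = 0x97; 0xD8 ⊕ 0x97 = 0x4F.
P1: T = 0x03, S = E(K, T) = 0x93; 0x91 ⊕ 0x93 = 0x02.
Blocks that differ from the original plaintext: P0.

P0 = 0x4F, P1 = 0x02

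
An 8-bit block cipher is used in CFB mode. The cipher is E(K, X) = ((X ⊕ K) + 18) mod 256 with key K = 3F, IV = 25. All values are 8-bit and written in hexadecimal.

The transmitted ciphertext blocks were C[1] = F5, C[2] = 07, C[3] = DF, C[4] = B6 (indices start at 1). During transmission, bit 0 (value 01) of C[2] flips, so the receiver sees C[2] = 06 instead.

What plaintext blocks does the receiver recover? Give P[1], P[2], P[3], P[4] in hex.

P[1] = C7, P[2] = E4, P[3] = 8E, P[4] = 4E

CFB decryption: P_i = C_i ⊕ E(K, C_{i−1}), with C_{0} = IV.
Only C[2] changed, to 06. In CFB, a change in C_i flips the same bit in P_i and garbles P_{i+1}. Decrypting the received ciphertext:
P[1]: E(K, 25) = 32; F5 ⊕ 32 = C7.
P[2]: E(K, F5) = E2; 06 ⊕ E2 = E4.
P[3]: E(K, 06) = 51; DF ⊕ 51 = 8E.
P[4]: E(K, DF) = F8; B6 ⊕ F8 = 4E.
Blocks that differ from the original plaintext: P[2], P[3].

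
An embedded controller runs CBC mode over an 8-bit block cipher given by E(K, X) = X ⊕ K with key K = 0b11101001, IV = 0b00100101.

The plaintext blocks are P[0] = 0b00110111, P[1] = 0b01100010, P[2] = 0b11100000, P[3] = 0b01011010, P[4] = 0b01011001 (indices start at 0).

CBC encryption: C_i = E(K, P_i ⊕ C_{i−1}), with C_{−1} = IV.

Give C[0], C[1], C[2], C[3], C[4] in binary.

C[0] = 0b11111011, C[1] = 0b01110000, C[2] = 0b01111001, C[3] = 0b11001010, C[4] = 0b01111010

C[0]: P[0] ⊕ 0b00100101 = 0b00010010; E(K, 0b00010010) = 0b11111011.
C[1]: P[1] ⊕ 0b11111011 = 0b10011001; E(K, 0b10011001) = 0b01110000.
C[2]: P[2] ⊕ 0b01110000 = 0b10010000; E(K, 0b10010000) = 0b01111001.
C[3]: P[3] ⊕ 0b01111001 = 0b00100011; E(K, 0b00100011) = 0b11001010.
C[4]: P[4] ⊕ 0b11001010 = 0b10010011; E(K, 0b10010011) = 0b01111010.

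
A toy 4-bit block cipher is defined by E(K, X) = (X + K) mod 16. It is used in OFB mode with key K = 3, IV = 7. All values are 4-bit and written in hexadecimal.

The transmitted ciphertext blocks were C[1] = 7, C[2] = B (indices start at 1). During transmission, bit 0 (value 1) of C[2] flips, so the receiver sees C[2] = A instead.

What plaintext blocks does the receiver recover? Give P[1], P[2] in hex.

OFB decryption: S_i = E(K, S_{i−1}) with S_{0} = IV; P_i = C_i ⊕ S_i.
Only C[2] changed, to A. In OFB, a change in C_i flips the same bit in P_i only; the keystream is unaffected. Decrypting the received ciphertext:
P[1]: S = E(K, 7) = A; 7 ⊕ A = D.
P[2]: S = E(K, A) = D; A ⊕ D = 7.
Blocks that differ from the original plaintext: P[2].

P[1] = D, P[2] = 7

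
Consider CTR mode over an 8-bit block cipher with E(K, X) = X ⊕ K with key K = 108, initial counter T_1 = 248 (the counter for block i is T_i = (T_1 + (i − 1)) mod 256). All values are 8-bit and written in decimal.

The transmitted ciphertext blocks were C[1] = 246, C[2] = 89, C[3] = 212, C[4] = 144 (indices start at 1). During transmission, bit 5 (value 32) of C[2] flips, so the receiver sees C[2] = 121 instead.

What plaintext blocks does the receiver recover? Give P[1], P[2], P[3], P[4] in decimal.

CTR decryption: S_i = E(K, T_i) where T_i is the counter for block i; P_i = C_i ⊕ S_i.
Only C[2] changed, to 121. In CTR, a change in C_i flips the same bit in P_i only; the keystream is unaffected. Decrypting the received ciphertext:
P[1]: T = 248, S = E(K, T) = 148; 246 ⊕ 148 = 98.
P[2]: T = 249, S = E(K, T) = 149; 121 ⊕ 149 = 236.
P[3]: T = 250, S = E(K, T) = 150; 212 ⊕ 150 = 66.
P[4]: T = 251, S = E(K, T) = 151; 144 ⊕ 151 = 7.
Blocks that differ from the original plaintext: P[2].

P[1] = 98, P[2] = 236, P[3] = 66, P[4] = 7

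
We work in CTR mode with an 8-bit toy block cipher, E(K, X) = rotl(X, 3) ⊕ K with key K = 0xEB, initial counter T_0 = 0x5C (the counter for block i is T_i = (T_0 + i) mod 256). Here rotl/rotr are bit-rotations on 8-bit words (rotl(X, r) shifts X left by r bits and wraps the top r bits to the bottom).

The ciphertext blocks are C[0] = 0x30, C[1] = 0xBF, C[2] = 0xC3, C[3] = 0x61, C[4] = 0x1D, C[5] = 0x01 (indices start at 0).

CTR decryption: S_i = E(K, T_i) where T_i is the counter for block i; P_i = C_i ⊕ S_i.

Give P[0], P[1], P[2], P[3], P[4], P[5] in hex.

P[0] = 0x39, P[1] = 0xBE, P[2] = 0xDA, P[3] = 0x70, P[4] = 0xF5, P[5] = 0xE1

P[0]: T = 0x5C, S = E(K, T) = 0x09; 0x30 ⊕ 0x09 = 0x39.
P[1]: T = 0x5D, S = E(K, T) = 0x01; 0xBF ⊕ 0x01 = 0xBE.
P[2]: T = 0x5E, S = E(K, T) = 0x19; 0xC3 ⊕ 0x19 = 0xDA.
P[3]: T = 0x5F, S = E(K, T) = 0x11; 0x61 ⊕ 0x11 = 0x70.
P[4]: T = 0x60, S = E(K, T) = 0xE8; 0x1D ⊕ 0xE8 = 0xF5.
P[5]: T = 0x61, S = E(K, T) = 0xE0; 0x01 ⊕ 0xE0 = 0xE1.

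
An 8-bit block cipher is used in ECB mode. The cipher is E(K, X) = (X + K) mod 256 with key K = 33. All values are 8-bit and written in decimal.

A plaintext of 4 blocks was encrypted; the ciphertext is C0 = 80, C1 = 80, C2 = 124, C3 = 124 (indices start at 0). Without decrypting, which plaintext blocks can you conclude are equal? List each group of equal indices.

P0 = P1; P2 = P3

ECB encrypts each block independently with the same key, so equal ciphertext blocks imply equal plaintext blocks.
C0 = C1 = 80, so P0 = P1.
C2 = C3 = 124, so P2 = P3.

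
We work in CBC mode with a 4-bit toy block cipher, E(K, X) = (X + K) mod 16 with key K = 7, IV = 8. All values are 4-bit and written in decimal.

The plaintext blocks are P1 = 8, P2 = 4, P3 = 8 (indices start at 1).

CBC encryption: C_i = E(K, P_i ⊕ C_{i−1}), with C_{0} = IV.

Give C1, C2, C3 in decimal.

C1: P1 ⊕ 8 = 0; E(K, 0) = 7.
C2: P2 ⊕ 7 = 3; E(K, 3) = 10.
C3: P3 ⊕ 10 = 2; E(K, 2) = 9.

C1 = 7, C2 = 10, C3 = 9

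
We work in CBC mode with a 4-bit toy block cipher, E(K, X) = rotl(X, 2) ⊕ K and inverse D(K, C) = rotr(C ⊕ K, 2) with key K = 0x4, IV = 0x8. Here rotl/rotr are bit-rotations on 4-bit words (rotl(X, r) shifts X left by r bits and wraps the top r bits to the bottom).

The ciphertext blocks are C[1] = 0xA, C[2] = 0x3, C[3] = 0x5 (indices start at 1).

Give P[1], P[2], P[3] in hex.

CBC decryption: P_i = D(K, C_i) ⊕ C_{i−1}, with C_{0} = IV.
P[1]: D(K, 0xA) = 0xB; 0xB ⊕ 0x8 = 0x3.
P[2]: D(K, 0x3) = 0xD; 0xD ⊕ 0xA = 0x7.
P[3]: D(K, 0x5) = 0x4; 0x4 ⊕ 0x3 = 0x7.

P[1] = 0x3, P[2] = 0x7, P[3] = 0x7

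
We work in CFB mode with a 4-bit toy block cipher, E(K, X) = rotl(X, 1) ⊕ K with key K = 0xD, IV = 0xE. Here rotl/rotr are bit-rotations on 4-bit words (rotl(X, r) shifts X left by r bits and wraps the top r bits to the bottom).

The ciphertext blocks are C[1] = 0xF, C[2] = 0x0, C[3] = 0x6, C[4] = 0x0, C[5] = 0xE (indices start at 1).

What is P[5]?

CFB decryption: P_i = C_i ⊕ E(K, C_{i−1}), with C_{0} = IV.
P[5]: E(K, 0x0) = 0xD; 0xE ⊕ 0xD = 0x3.

P[5] = 0x3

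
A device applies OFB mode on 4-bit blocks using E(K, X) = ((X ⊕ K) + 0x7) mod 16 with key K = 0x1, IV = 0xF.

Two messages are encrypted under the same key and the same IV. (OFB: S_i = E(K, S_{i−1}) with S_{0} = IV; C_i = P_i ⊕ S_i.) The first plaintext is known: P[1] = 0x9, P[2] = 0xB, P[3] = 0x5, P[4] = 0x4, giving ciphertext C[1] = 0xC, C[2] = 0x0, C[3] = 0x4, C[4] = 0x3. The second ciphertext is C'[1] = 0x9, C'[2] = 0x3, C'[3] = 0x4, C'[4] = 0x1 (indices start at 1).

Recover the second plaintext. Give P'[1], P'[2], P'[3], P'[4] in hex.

P'[1] = 0xC, P'[2] = 0x8, P'[3] = 0x5, P'[4] = 0x6

In OFB with a reused IV, both messages share the same keystream S_i, so C_i ⊕ C'_i = P_i ⊕ P'_i and thus P'_i = P_i ⊕ C_i ⊕ C'_i.
P'[1]: 0x9 ⊕ 0xC ⊕ 0x9 = 0xC.
P'[2]: 0xB ⊕ 0x0 ⊕ 0x3 = 0x8.
P'[3]: 0x5 ⊕ 0x4 ⊕ 0x4 = 0x5.
P'[4]: 0x4 ⊕ 0x3 ⊕ 0x1 = 0x6.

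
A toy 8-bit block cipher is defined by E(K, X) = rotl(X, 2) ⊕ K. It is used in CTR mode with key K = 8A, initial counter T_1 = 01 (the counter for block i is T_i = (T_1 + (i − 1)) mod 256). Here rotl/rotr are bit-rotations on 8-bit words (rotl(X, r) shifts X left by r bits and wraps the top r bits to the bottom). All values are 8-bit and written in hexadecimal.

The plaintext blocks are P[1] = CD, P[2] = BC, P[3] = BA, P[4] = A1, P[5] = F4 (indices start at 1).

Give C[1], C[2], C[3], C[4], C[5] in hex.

CTR encryption: S_i = E(K, T_i) where T_i is the counter for block i; C_i = P_i ⊕ S_i.
C[1]: T = 01, S = E(K, T) = 8E; CD ⊕ 8E = 43.
C[2]: T = 02, S = E(K, T) = 82; BC ⊕ 82 = 3E.
C[3]: T = 03, S = E(K, T) = 86; BA ⊕ 86 = 3C.
C[4]: T = 04, S = E(K, T) = 9A; A1 ⊕ 9A = 3B.
C[5]: T = 05, S = E(K, T) = 9E; F4 ⊕ 9E = 6A.

C[1] = 43, C[2] = 3E, C[3] = 3C, C[4] = 3B, C[5] = 6A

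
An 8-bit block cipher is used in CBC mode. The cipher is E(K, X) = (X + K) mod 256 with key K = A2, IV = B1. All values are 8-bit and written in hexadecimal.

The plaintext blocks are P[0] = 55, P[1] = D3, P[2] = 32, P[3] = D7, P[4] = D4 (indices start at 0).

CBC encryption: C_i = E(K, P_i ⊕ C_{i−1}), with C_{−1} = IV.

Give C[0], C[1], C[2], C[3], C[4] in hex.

C[0]: P[0] ⊕ B1 = E4; E(K, E4) = 86.
C[1]: P[1] ⊕ 86 = 55; E(K, 55) = F7.
C[2]: P[2] ⊕ F7 = C5; E(K, C5) = 67.
C[3]: P[3] ⊕ 67 = B0; E(K, B0) = 52.
C[4]: P[4] ⊕ 52 = 86; E(K, 86) = 28.

C[0] = 86, C[1] = F7, C[2] = 67, C[3] = 52, C[4] = 28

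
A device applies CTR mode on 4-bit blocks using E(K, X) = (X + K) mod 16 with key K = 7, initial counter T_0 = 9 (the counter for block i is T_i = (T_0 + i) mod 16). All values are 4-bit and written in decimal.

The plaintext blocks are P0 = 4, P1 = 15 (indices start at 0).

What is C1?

C1 = 14

CTR encryption: S_i = E(K, T_i) where T_i is the counter for block i; C_i = P_i ⊕ S_i.
C0: T = 9, S = E(K, T) = 0; 4 ⊕ 0 = 4.
C1: T = 10, S = E(K, T) = 1; 15 ⊕ 1 = 14.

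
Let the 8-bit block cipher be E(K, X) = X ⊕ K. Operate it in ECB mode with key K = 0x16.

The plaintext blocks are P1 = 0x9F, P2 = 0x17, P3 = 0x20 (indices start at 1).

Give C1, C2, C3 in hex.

C1 = 0x89, C2 = 0x01, C3 = 0x36

ECB encryption: C_i = E(K, P_i).
C1: E(K, 0x9F) = 0x89.
C2: E(K, 0x17) = 0x01.
C3: E(K, 0x20) = 0x36.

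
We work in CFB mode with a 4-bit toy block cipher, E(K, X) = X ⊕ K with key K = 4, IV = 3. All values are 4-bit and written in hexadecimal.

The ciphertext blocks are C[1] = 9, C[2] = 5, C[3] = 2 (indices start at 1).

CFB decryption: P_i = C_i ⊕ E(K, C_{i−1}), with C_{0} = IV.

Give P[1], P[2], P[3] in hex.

P[1] = E, P[2] = 8, P[3] = 3

P[1]: E(K, 3) = 7; 9 ⊕ 7 = E.
P[2]: E(K, 9) = D; 5 ⊕ D = 8.
P[3]: E(K, 5) = 1; 2 ⊕ 1 = 3.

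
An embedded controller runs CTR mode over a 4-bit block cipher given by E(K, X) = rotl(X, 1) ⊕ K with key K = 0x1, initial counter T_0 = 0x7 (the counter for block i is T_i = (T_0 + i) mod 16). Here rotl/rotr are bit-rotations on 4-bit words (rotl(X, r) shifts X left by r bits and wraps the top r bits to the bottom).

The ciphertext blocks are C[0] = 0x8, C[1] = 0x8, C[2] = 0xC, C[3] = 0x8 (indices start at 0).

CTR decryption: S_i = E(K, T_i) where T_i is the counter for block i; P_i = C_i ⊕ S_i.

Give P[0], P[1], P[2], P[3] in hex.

P[0] = 0x7, P[1] = 0x8, P[2] = 0xE, P[3] = 0xC

P[0]: T = 0x7, S = E(K, T) = 0xF; 0x8 ⊕ 0xF = 0x7.
P[1]: T = 0x8, S = E(K, T) = 0x0; 0x8 ⊕ 0x0 = 0x8.
P[2]: T = 0x9, S = E(K, T) = 0x2; 0xC ⊕ 0x2 = 0xE.
P[3]: T = 0xA, S = E(K, T) = 0x4; 0x8 ⊕ 0x4 = 0xC.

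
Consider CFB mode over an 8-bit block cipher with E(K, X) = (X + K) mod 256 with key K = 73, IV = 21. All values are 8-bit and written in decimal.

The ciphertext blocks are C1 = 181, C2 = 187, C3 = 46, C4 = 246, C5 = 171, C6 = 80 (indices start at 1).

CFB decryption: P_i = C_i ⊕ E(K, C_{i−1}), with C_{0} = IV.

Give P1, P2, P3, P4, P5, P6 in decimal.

P1 = 235, P2 = 69, P3 = 42, P4 = 129, P5 = 148, P6 = 164

P1: E(K, 21) = 94; 181 ⊕ 94 = 235.
P2: E(K, 181) = 254; 187 ⊕ 254 = 69.
P3: E(K, 187) = 4; 46 ⊕ 4 = 42.
P4: E(K, 46) = 119; 246 ⊕ 119 = 129.
P5: E(K, 246) = 63; 171 ⊕ 63 = 148.
P6: E(K, 171) = 244; 80 ⊕ 244 = 164.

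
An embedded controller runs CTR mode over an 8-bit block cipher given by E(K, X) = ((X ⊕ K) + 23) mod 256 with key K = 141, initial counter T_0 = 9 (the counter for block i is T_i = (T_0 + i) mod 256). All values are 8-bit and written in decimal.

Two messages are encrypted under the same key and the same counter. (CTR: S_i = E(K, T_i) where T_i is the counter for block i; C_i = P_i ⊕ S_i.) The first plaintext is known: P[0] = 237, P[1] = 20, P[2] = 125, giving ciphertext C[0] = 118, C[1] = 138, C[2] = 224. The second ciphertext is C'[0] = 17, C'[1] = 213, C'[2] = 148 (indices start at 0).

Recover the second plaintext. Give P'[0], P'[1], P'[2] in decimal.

In CTR with a reused counter, both messages share the same keystream S_i, so C_i ⊕ C'_i = P_i ⊕ P'_i and thus P'_i = P_i ⊕ C_i ⊕ C'_i.
P'[0]: 237 ⊕ 118 ⊕ 17 = 138.
P'[1]: 20 ⊕ 138 ⊕ 213 = 75.
P'[2]: 125 ⊕ 224 ⊕ 148 = 9.

P'[0] = 138, P'[1] = 75, P'[2] = 9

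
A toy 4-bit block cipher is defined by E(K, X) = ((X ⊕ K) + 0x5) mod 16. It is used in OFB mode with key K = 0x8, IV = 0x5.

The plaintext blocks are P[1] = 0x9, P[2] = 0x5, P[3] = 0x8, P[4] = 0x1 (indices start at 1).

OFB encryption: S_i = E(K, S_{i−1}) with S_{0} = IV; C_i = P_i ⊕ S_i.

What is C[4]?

C[1]: S = E(K, 0x5) = 0x2; 0x9 ⊕ 0x2 = 0xB.
C[2]: S = E(K, 0x2) = 0xF; 0x5 ⊕ 0xF = 0xA.
C[3]: S = E(K, 0xF) = 0xC; 0x8 ⊕ 0xC = 0x4.
C[4]: S = E(K, 0xC) = 0x9; 0x1 ⊕ 0x9 = 0x8.

C[4] = 0x8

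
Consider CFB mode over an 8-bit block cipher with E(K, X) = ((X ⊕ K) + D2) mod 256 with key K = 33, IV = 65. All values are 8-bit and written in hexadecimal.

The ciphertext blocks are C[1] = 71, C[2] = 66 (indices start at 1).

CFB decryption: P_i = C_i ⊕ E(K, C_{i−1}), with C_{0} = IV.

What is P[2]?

P[2] = 72

P[2]: E(K, 71) = 14; 66 ⊕ 14 = 72.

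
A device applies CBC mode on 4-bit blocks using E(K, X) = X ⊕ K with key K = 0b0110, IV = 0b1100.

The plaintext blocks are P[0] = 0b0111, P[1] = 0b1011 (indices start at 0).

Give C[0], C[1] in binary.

C[0] = 0b1101, C[1] = 0b0000

CBC encryption: C_i = E(K, P_i ⊕ C_{i−1}), with C_{−1} = IV.
C[0]: P[0] ⊕ 0b1100 = 0b1011; E(K, 0b1011) = 0b1101.
C[1]: P[1] ⊕ 0b1101 = 0b0110; E(K, 0b0110) = 0b0000.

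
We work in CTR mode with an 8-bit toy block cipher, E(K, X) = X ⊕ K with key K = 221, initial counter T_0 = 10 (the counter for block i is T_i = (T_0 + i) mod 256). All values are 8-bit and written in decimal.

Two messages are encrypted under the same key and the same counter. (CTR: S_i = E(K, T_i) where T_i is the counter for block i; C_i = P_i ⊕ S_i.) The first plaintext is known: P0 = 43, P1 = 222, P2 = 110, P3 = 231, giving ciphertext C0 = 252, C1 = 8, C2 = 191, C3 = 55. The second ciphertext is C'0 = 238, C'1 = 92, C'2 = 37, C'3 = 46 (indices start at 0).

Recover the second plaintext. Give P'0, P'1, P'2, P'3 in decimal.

In CTR with a reused counter, both messages share the same keystream S_i, so C_i ⊕ C'_i = P_i ⊕ P'_i and thus P'_i = P_i ⊕ C_i ⊕ C'_i.
P'0: 43 ⊕ 252 ⊕ 238 = 57.
P'1: 222 ⊕ 8 ⊕ 92 = 138.
P'2: 110 ⊕ 191 ⊕ 37 = 244.
P'3: 231 ⊕ 55 ⊕ 46 = 254.

P'0 = 57, P'1 = 138, P'2 = 244, P'3 = 254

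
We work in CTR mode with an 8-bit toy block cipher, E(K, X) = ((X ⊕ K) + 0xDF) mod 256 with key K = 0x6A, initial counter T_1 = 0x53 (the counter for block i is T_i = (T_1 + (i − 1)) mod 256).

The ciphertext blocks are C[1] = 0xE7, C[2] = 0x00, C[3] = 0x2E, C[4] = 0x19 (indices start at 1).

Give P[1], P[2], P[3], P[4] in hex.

CTR decryption: S_i = E(K, T_i) where T_i is the counter for block i; P_i = C_i ⊕ S_i.
P[1]: T = 0x53, S = E(K, T) = 0x18; 0xE7 ⊕ 0x18 = 0xFF.
P[2]: T = 0x54, S = E(K, T) = 0x1D; 0x00 ⊕ 0x1D = 0x1D.
P[3]: T = 0x55, S = E(K, T) = 0x1E; 0x2E ⊕ 0x1E = 0x30.
P[4]: T = 0x56, S = E(K, T) = 0x1B; 0x19 ⊕ 0x1B = 0x02.

P[1] = 0xFF, P[2] = 0x1D, P[3] = 0x30, P[4] = 0x02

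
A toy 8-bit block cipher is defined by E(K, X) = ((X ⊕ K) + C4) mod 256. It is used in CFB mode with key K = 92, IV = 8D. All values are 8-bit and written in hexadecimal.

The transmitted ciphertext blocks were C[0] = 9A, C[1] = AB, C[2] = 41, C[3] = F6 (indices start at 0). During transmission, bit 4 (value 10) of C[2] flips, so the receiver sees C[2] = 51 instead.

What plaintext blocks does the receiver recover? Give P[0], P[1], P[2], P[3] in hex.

P[0] = 79, P[1] = 67, P[2] = AC, P[3] = 71

CFB decryption: P_i = C_i ⊕ E(K, C_{i−1}), with C_{−1} = IV.
Only C[2] changed, to 51. In CFB, a change in C_i flips the same bit in P_i and garbles P_{i+1}. Decrypting the received ciphertext:
P[0]: E(K, 8D) = E3; 9A ⊕ E3 = 79.
P[1]: E(K, 9A) = CC; AB ⊕ CC = 67.
P[2]: E(K, AB) = FD; 51 ⊕ FD = AC.
P[3]: E(K, 51) = 87; F6 ⊕ 87 = 71.
Blocks that differ from the original plaintext: P[2], P[3].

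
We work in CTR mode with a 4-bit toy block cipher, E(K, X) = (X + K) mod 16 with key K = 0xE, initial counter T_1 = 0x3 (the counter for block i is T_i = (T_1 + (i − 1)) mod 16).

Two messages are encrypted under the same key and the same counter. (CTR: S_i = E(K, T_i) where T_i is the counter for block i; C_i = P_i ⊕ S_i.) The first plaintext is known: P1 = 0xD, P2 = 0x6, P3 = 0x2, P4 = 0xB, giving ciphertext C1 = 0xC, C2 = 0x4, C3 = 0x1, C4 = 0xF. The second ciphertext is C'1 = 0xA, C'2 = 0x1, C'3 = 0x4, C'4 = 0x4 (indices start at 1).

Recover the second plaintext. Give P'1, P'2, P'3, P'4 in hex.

In CTR with a reused counter, both messages share the same keystream S_i, so C_i ⊕ C'_i = P_i ⊕ P'_i and thus P'_i = P_i ⊕ C_i ⊕ C'_i.
P'1: 0xD ⊕ 0xC ⊕ 0xA = 0xB.
P'2: 0x6 ⊕ 0x4 ⊕ 0x1 = 0x3.
P'3: 0x2 ⊕ 0x1 ⊕ 0x4 = 0x7.
P'4: 0xB ⊕ 0xF ⊕ 0x4 = 0x0.

P'1 = 0xB, P'2 = 0x3, P'3 = 0x7, P'4 = 0x0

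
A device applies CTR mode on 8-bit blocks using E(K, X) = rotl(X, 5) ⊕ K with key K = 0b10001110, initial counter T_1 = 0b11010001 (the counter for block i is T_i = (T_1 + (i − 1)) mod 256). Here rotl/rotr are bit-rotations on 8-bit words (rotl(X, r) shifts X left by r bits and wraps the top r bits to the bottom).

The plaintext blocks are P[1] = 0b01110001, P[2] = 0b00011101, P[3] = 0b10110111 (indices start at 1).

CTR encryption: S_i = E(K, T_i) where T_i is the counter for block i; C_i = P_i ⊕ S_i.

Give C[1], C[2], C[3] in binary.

C[1] = 0b11000101, C[2] = 0b11001001, C[3] = 0b01000011

C[1]: T = 0b11010001, S = E(K, T) = 0b10110100; 0b01110001 ⊕ 0b10110100 = 0b11000101.
C[2]: T = 0b11010010, S = E(K, T) = 0b11010100; 0b00011101 ⊕ 0b11010100 = 0b11001001.
C[3]: T = 0b11010011, S = E(K, T) = 0b11110100; 0b10110111 ⊕ 0b11110100 = 0b01000011.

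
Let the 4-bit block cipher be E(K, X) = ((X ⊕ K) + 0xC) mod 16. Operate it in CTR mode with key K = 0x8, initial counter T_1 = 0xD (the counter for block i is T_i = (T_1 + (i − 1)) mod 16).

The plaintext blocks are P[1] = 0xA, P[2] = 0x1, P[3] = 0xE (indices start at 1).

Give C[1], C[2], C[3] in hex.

CTR encryption: S_i = E(K, T_i) where T_i is the counter for block i; C_i = P_i ⊕ S_i.
C[1]: T = 0xD, S = E(K, T) = 0x1; 0xA ⊕ 0x1 = 0xB.
C[2]: T = 0xE, S = E(K, T) = 0x2; 0x1 ⊕ 0x2 = 0x3.
C[3]: T = 0xF, S = E(K, T) = 0x3; 0xE ⊕ 0x3 = 0xD.

C[1] = 0xB, C[2] = 0x3, C[3] = 0xD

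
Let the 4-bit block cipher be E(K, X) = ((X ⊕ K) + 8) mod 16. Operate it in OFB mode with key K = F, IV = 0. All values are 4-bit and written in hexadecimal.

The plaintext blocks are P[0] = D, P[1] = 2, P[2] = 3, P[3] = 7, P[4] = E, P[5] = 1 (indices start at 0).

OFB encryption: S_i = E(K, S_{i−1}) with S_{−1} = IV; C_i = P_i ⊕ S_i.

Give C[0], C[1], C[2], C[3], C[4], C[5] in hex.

C[0] = A, C[1] = 2, C[2] = 4, C[3] = 7, C[4] = 9, C[5] = 1

C[0]: S = E(K, 0) = 7; D ⊕ 7 = A.
C[1]: S = E(K, 7) = 0; 2 ⊕ 0 = 2.
C[2]: S = E(K, 0) = 7; 3 ⊕ 7 = 4.
C[3]: S = E(K, 7) = 0; 7 ⊕ 0 = 7.
C[4]: S = E(K, 0) = 7; E ⊕ 7 = 9.
C[5]: S = E(K, 7) = 0; 1 ⊕ 0 = 1.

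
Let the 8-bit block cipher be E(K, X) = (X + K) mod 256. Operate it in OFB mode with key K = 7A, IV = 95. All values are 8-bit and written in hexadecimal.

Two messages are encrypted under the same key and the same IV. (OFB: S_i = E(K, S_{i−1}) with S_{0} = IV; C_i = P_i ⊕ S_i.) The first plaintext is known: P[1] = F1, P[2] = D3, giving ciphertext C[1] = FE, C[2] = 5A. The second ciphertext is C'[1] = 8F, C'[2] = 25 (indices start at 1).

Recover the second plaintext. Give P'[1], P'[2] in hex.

P'[1] = 80, P'[2] = AC

In OFB with a reused IV, both messages share the same keystream S_i, so C_i ⊕ C'_i = P_i ⊕ P'_i and thus P'_i = P_i ⊕ C_i ⊕ C'_i.
P'[1]: F1 ⊕ FE ⊕ 8F = 80.
P'[2]: D3 ⊕ 5A ⊕ 25 = AC.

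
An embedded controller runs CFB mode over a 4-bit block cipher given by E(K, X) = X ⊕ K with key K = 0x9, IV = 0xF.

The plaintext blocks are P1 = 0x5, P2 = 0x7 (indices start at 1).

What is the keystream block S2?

0xA

CFB encryption: C_i = P_i ⊕ E(K, C_{i−1}), with C_{0} = IV.
C1: E(K, 0xF) = 0x6; 0x5 ⊕ 0x6 = 0x3.
C2: E(K, 0x3) = 0xA; 0x7 ⊕ 0xA = 0xD.
So S2 = 0xA.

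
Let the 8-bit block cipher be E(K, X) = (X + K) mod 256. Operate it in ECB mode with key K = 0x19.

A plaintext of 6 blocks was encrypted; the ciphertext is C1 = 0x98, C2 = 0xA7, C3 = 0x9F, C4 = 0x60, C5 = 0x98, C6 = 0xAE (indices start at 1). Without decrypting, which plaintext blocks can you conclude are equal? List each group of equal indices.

P1 = P5

ECB encrypts each block independently with the same key, so equal ciphertext blocks imply equal plaintext blocks.
C1 = C5 = 0x98, so P1 = P5.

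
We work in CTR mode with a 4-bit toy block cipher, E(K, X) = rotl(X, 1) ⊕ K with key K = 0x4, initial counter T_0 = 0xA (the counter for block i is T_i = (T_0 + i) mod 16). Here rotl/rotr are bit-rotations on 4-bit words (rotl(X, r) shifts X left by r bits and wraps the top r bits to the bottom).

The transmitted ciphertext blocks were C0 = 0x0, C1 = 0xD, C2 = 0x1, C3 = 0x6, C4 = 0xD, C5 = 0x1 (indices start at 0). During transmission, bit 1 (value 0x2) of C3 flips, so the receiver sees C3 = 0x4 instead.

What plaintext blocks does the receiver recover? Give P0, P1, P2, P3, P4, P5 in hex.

P0 = 0x1, P1 = 0xE, P2 = 0xC, P3 = 0xB, P4 = 0x4, P5 = 0xA

CTR decryption: S_i = E(K, T_i) where T_i is the counter for block i; P_i = C_i ⊕ S_i.
Only C3 changed, to 0x4. In CTR, a change in C_i flips the same bit in P_i only; the keystream is unaffected. Decrypting the received ciphertext:
P0: T = 0xA, S = E(K, T) = 0x1; 0x0 ⊕ 0x1 = 0x1.
P1: T = 0xB, S = E(K, T) = 0x3; 0xD ⊕ 0x3 = 0xE.
P2: T = 0xC, S = E(K, T) = 0xD; 0x1 ⊕ 0xD = 0xC.
P3: T = 0xD, S = E(K, T) = 0xF; 0x4 ⊕ 0xF = 0xB.
P4: T = 0xE, S = E(K, T) = 0x9; 0xD ⊕ 0x9 = 0x4.
P5: T = 0xF, S = E(K, T) = 0xB; 0x1 ⊕ 0xB = 0xA.
Blocks that differ from the original plaintext: P3.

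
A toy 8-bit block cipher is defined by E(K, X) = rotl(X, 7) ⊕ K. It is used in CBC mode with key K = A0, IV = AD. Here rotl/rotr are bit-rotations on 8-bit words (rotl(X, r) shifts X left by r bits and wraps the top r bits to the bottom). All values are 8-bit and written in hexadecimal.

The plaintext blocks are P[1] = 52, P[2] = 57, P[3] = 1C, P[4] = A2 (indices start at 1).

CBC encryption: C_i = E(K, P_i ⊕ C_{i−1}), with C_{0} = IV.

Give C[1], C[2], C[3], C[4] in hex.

C[1] = 5F, C[2] = A4, C[3] = FC, C[4] = 8F

C[1]: P[1] ⊕ AD = FF; E(K, FF) = 5F.
C[2]: P[2] ⊕ 5F = 08; E(K, 08) = A4.
C[3]: P[3] ⊕ A4 = B8; E(K, B8) = FC.
C[4]: P[4] ⊕ FC = 5E; E(K, 5E) = 8F.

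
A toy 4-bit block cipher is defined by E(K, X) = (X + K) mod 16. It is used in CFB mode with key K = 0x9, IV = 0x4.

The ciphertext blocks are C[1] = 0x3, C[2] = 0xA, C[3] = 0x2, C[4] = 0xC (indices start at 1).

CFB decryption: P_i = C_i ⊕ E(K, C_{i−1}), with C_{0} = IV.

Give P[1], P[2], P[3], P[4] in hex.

P[1]: E(K, 0x4) = 0xD; 0x3 ⊕ 0xD = 0xE.
P[2]: E(K, 0x3) = 0xC; 0xA ⊕ 0xC = 0x6.
P[3]: E(K, 0xA) = 0x3; 0x2 ⊕ 0x3 = 0x1.
P[4]: E(K, 0x2) = 0xB; 0xC ⊕ 0xB = 0x7.

P[1] = 0xE, P[2] = 0x6, P[3] = 0x1, P[4] = 0x7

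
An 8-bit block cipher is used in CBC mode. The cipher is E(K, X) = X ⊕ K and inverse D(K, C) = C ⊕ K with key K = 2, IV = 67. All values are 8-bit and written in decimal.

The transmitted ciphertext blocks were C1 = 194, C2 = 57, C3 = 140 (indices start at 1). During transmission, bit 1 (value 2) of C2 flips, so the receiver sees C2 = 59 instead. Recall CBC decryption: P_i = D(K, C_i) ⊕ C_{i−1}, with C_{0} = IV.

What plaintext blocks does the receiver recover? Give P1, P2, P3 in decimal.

P1 = 131, P2 = 251, P3 = 181

Only C2 changed, to 59. In CBC, a change in C_i garbles P_i and flips the same bit in P_{i+1}. Decrypting the received ciphertext:
P1: D(K, 194) = 192; 192 ⊕ 67 = 131.
P2: D(K, 59) = 57; 57 ⊕ 194 = 251.
P3: D(K, 140) = 142; 142 ⊕ 59 = 181.
Blocks that differ from the original plaintext: P2, P3.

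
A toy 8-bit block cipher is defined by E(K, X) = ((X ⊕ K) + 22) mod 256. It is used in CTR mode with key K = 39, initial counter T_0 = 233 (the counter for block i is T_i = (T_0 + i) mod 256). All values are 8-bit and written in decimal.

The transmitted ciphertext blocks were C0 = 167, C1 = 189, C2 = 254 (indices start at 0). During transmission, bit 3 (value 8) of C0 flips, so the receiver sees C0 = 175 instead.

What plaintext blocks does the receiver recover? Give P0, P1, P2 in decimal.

P0 = 75, P1 = 94, P2 = 28

CTR decryption: S_i = E(K, T_i) where T_i is the counter for block i; P_i = C_i ⊕ S_i.
Only C0 changed, to 175. In CTR, a change in C_i flips the same bit in P_i only; the keystream is unaffected. Decrypting the received ciphertext:
P0: T = 233, S = E(K, T) = 228; 175 ⊕ 228 = 75.
P1: T = 234, S = E(K, T) = 227; 189 ⊕ 227 = 94.
P2: T = 235, S = E(K, T) = 226; 254 ⊕ 226 = 28.
Blocks that differ from the original plaintext: P0.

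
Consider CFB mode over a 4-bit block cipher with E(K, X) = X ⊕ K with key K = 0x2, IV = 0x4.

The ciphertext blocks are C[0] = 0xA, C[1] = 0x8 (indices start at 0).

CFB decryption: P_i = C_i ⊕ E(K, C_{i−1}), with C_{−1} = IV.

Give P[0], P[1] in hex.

P[0] = 0xC, P[1] = 0x0

P[0]: E(K, 0x4) = 0x6; 0xA ⊕ 0x6 = 0xC.
P[1]: E(K, 0xA) = 0x8; 0x8 ⊕ 0x8 = 0x0.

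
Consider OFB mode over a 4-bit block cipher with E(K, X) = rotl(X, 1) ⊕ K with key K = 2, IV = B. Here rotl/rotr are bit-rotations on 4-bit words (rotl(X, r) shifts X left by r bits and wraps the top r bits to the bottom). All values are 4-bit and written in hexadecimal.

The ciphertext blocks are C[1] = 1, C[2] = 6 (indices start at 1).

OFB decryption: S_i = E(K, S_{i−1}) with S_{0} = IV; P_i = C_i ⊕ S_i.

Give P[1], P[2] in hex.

P[1] = 4, P[2] = E

P[1]: S = E(K, B) = 5; 1 ⊕ 5 = 4.
P[2]: S = E(K, 5) = 8; 6 ⊕ 8 = E.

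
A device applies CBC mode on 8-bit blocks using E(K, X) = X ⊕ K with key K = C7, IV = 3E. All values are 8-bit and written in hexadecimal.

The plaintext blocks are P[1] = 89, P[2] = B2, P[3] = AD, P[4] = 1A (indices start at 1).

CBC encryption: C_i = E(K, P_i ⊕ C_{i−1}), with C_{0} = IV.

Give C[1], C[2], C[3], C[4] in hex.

C[1]: P[1] ⊕ 3E = B7; E(K, B7) = 70.
C[2]: P[2] ⊕ 70 = C2; E(K, C2) = 05.
C[3]: P[3] ⊕ 05 = A8; E(K, A8) = 6F.
C[4]: P[4] ⊕ 6F = 75; E(K, 75) = B2.

C[1] = 70, C[2] = 05, C[3] = 6F, C[4] = B2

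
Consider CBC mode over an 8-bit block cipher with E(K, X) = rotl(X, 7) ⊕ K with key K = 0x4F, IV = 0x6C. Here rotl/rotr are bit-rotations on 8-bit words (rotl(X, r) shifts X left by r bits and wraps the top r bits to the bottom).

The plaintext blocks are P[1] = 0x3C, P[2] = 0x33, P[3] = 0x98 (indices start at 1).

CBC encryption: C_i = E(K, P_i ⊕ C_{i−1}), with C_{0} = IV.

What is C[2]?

C[2] = 0x65

C[1]: P[1] ⊕ 0x6C = 0x50; E(K, 0x50) = 0x67.
C[2]: P[2] ⊕ 0x67 = 0x54; E(K, 0x54) = 0x65.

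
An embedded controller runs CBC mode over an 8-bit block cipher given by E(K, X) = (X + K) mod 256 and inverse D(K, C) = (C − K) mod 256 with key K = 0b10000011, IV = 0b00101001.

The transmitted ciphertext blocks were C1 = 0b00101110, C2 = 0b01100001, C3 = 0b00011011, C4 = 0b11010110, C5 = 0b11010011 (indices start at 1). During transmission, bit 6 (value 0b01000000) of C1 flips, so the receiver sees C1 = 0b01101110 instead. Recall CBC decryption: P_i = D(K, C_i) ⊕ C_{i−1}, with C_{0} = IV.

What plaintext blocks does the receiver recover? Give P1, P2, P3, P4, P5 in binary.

Only C1 changed, to 0b01101110. In CBC, a change in C_i garbles P_i and flips the same bit in P_{i+1}. Decrypting the received ciphertext:
P1: D(K, 0b01101110) = 0b11101011; 0b11101011 ⊕ 0b00101001 = 0b11000010.
P2: D(K, 0b01100001) = 0b11011110; 0b11011110 ⊕ 0b01101110 = 0b10110000.
P3: D(K, 0b00011011) = 0b10011000; 0b10011000 ⊕ 0b01100001 = 0b11111001.
P4: D(K, 0b11010110) = 0b01010011; 0b01010011 ⊕ 0b00011011 = 0b01001000.
P5: D(K, 0b11010011) = 0b01010000; 0b01010000 ⊕ 0b11010110 = 0b10000110.
Blocks that differ from the original plaintext: P1, P2.

P1 = 0b11000010, P2 = 0b10110000, P3 = 0b11111001, P4 = 0b01001000, P5 = 0b10000110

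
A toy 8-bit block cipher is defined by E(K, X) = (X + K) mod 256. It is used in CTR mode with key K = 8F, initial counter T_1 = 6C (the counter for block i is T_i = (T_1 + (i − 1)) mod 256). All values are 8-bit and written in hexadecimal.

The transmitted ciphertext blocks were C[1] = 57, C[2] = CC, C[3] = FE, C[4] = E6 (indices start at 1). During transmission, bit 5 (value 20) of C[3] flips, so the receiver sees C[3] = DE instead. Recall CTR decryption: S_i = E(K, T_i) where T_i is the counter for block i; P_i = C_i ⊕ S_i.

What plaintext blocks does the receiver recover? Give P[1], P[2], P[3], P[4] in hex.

P[1] = AC, P[2] = 30, P[3] = 23, P[4] = 18

Only C[3] changed, to DE. In CTR, a change in C_i flips the same bit in P_i only; the keystream is unaffected. Decrypting the received ciphertext:
P[1]: T = 6C, S = E(K, T) = FB; 57 ⊕ FB = AC.
P[2]: T = 6D, S = E(K, T) = FC; CC ⊕ FC = 30.
P[3]: T = 6E, S = E(K, T) = FD; DE ⊕ FD = 23.
P[4]: T = 6F, S = E(K, T) = FE; E6 ⊕ FE = 18.
Blocks that differ from the original plaintext: P[3].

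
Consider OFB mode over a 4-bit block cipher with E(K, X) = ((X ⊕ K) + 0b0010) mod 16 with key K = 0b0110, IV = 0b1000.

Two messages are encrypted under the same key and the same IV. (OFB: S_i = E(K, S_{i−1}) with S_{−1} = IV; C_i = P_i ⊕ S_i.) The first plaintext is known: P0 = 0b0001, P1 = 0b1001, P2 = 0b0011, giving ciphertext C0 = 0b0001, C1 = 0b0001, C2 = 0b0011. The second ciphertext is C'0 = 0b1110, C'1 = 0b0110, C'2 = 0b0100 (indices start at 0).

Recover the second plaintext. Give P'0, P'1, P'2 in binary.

P'0 = 0b1110, P'1 = 0b1110, P'2 = 0b0100

In OFB with a reused IV, both messages share the same keystream S_i, so C_i ⊕ C'_i = P_i ⊕ P'_i and thus P'_i = P_i ⊕ C_i ⊕ C'_i.
P'0: 0b0001 ⊕ 0b0001 ⊕ 0b1110 = 0b1110.
P'1: 0b1001 ⊕ 0b0001 ⊕ 0b0110 = 0b1110.
P'2: 0b0011 ⊕ 0b0011 ⊕ 0b0100 = 0b0100.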